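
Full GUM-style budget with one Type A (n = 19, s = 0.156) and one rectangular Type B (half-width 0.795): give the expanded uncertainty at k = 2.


u_A = s / sqrt(n) = 0.156 / sqrt(19) = 0.035788854
u_B = half_width / sqrt(3) = 0.795 / sqrt(3) = 0.45899346
uc = sqrt(u_A^2 + u_B^2) = sqrt(0.035788854^2 + 0.45899346^2) = 0.46038662
U = k * uc = 2 * 0.46038662
U = 0.9208

0.9208


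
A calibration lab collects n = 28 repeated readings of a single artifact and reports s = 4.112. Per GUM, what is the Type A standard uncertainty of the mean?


u_A = s / sqrt(n)
u_A = 4.112 / sqrt(28)
u_A = 4.112 / 5.2915026
u_A = 0.7771

0.7771


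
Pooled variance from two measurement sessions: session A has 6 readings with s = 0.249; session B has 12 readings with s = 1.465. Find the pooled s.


s_p = sqrt(((n1-1)*s1^2 + (n2-1)*s2^2) / (n1+n2-2))
numerator = (6-1)*0.249^2 + (12-1)*1.465^2 = 0.310005 + 23.608475 = 23.91848
denominator = 6 + 12 - 2 = 16
s_p^2 = 23.91848 / 16 = 1.494905
s_p = sqrt(1.494905) = 1.2227

1.2227


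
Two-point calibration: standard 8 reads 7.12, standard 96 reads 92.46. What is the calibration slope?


slope = (y2 - y1) / (x2 - x1)
= (92.46 - 7.12) / (96 - 8)
= 85.3400 / 88
= 0.9698

0.9698


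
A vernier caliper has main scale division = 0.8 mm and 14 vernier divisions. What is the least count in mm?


LC = MSD / n_div
= 0.8 / 14
= 0.0571

0.0571


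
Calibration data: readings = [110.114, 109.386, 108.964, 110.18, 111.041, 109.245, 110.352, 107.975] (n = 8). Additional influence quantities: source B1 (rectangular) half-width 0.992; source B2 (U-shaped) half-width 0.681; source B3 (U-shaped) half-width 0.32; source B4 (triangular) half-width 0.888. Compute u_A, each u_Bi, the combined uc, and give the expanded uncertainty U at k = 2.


mean = (110.114 + 109.386 + 108.964 + 110.18 + 111.041 + 109.245 + 110.352 + 107.975) / 8 = 109.657125
s = sqrt(sum((x - mean)^2)/(n-1)) = 0.95867594
u_A = s / sqrt(n) = 0.95867594 / sqrt(8) = 0.33894313
u_B1 = 0.992 / sqrt(3) = 0.57273147
u_B2 = 0.681 / sqrt(2) = 0.48153972
u_B3 = 0.32 / sqrt(2) = 0.22627417
u_B4 = 0.888 / sqrt(6) = 0.36252448
uc = sqrt(0.33894313^2 + 0.57273147^2 + 0.48153972^2 + 0.22627417^2 + 0.36252448^2) = 0.92596343
U = k * uc = 2 * 0.92596343
U = 1.8519

1.8519


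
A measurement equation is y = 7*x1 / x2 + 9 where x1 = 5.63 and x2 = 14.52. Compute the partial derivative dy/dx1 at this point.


y = 7*x1 / x2 + 9
dy/dx1 = 7/x2
Evaluate at x2 = 14.52: c1 = 7 / 14.52
c1 = 0.4821

0.4821


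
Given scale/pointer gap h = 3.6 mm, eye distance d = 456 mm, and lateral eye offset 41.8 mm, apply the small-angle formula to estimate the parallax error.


error = h * offset / d
= 3.6 * 41.8 / 456
= 0.3300

0.3300


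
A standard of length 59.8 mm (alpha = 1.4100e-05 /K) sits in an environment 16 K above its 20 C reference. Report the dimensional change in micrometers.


dL = L * alpha * dT
= 59.8 * 1.4100e-05 * 16
= 0.0134909 mm
dL_um = 0.0134909 * 1000 = 13.4909 um

13.4909


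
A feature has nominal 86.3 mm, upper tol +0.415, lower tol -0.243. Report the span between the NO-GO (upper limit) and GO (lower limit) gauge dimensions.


GO = nominal - lower_tol (smallest hole = maximum material condition)
GO = 86.3 - 0.243 = 86.057
NO-GO = nominal + upper_tol (largest hole = least material condition)
NO-GO = 86.3 + 0.415 = 86.715
spread = NO-GO - GO = 86.715 - 86.057 = 0.6580

0.6580


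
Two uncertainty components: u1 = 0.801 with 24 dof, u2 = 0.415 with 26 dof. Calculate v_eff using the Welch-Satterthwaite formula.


uc = sqrt(u1^2 + u2^2) = sqrt(0.801^2 + 0.415^2) = 0.90212305
v_eff = uc^4 / (u1^4/v1 + u2^4/v2)
= 0.90212305^4 / (0.801^4/24 + 0.415^4/26)
= 0.66231275 / 0.018292985
v_eff = 36.2058

36.2058


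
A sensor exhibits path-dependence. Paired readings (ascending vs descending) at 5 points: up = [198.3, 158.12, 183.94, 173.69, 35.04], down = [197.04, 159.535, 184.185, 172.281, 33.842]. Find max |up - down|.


|198.3 - 197.04| = 1.2600
|158.12 - 159.535| = 1.4150
|183.94 - 184.185| = 0.2450
|173.69 - 172.281| = 1.4090
|35.04 - 33.842| = 1.1980
hysteresis = max(diffs) = 1.4150

1.4150


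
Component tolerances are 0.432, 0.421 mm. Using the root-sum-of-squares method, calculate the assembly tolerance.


RSS = sqrt(0.432^2 + 0.421^2)
= sqrt(0.363865)
= 0.6032

0.6032


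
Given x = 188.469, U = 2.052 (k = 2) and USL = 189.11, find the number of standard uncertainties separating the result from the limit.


u = U / k = 2.052 / 2 = 1.026
margin = |USL - x| = |189.11 - 188.469| = 0.641
z = margin / u = 0.641 / 1.026
z = 0.6248

0.6248


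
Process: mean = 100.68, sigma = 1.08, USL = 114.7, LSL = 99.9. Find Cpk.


Cpu = (USL - mean) / (3*sigma) = (114.7 - 100.68) / (3*1.08) = 4.3272
Cpl = (mean - LSL) / (3*sigma) = (100.68 - 99.9) / (3*1.08) = 0.2407
Cpk = min(Cpu, Cpl) = 0.2407

0.2407


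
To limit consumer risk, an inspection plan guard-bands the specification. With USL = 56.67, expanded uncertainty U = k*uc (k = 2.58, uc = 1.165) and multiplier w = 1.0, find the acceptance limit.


U = k * uc = 2.58 * 1.165 = 3.0057
guard band g = w * U = 1.0 * 3.0057 = 3.0057
AL = USL - g = 56.67 - 3.0057
AL = 53.6643

53.6643


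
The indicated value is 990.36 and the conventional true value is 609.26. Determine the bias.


Systematic error = measured - true
= 990.36 - 609.26
= 381.1000

381.1000


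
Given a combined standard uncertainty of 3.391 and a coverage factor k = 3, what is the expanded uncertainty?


U = k * uc
U = 3 * 3.391
U = 10.1730

10.1730


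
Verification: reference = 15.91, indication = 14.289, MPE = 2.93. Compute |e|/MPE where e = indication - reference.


e = indication - reference = 14.289 - 15.91 = -1.6210
|e| = 1.6210
ratio = |e| / MPE = 1.6210 / 2.93
ratio = 0.5532

0.5532


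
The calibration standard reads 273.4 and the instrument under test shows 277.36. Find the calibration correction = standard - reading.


Correction = standard - reading
= 273.4 - 277.36
= -3.9600

-3.9600


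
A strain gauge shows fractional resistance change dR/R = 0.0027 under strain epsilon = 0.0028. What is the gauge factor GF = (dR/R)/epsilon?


GF = (dR/R) / epsilon
= 0.0027 / 0.0028
= 0.9643

0.9643


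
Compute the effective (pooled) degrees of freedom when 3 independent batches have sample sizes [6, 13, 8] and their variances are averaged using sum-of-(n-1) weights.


nu = sum_i (n_i - 1)
nu = ((6 - 1) + (13 - 1) + (8 - 1))
nu = 5 + 12 + 7
nu = 24

24


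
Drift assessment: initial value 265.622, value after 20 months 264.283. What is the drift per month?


rate = (v2 - v1) / months
= (264.283 - 265.622) / 20
= -1.3390 / 20
= -0.0669

-0.0669


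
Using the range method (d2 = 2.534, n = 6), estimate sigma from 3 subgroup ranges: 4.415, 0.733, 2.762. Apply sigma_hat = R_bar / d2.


R_bar = (4.415 + 0.733 + 2.762) / 3
R_bar = 7.91 / 3 = 2.6366667
sigma_hat = R_bar / d2 = 2.6366667 / 2.534 = 1.0405

1.0405


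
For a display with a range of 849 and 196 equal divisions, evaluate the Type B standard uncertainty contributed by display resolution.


resolution = range / divisions
resolution = 849 / 196 = 4.3316327
u_res = resolution / (2*sqrt(3))
u_res = 4.3316327 / 3.4641016
u_res = 1.2504

1.2504


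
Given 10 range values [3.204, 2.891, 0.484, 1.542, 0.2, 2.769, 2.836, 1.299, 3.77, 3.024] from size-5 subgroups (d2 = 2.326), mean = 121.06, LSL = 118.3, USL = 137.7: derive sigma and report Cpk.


R_bar = (3.204 + 2.891 + 0.484 + 1.542 + 0.2 + 2.769 + 2.836 + 1.299 + 3.77 + 3.024) / 10 = 2.2019
sigma = R_bar / d2 = 2.2019 / 2.326 = 0.9466466
Cp = (USL - LSL)/(6*sigma) = (137.7 - 118.3)/(6*0.9466466) = 3.4156
Cpu = (137.7 - 121.06)/(3*0.9466466) = 5.8593
Cpl = (121.06 - 118.3)/(3*0.9466466) = 0.9719
Cpk = min(Cpu, Cpl) = 0.9719

0.9719


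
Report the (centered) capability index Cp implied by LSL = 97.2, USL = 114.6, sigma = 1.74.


Cp = (USL - LSL) / (6 * sigma)
= (114.6 - 97.2) / (6 * 1.74)
= 17.4000 / 10.4400
= 1.6667

1.6667


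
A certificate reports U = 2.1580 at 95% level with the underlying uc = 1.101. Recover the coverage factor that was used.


k = U / uc
k = 2.1580 / 1.101
k = 1.96

1.96


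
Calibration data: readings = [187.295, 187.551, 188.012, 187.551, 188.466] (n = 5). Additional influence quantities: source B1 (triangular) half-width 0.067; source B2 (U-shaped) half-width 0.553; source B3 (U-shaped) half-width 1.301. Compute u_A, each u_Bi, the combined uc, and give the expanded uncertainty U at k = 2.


mean = (187.295 + 187.551 + 188.012 + 187.551 + 188.466) / 5 = 187.775
s = sqrt(sum((x - mean)^2)/(n-1)) = 0.46486611
u_A = s / sqrt(n) = 0.46486611 / sqrt(5) = 0.20789444
u_B1 = 0.067 / sqrt(6) = 0.027352635
u_B2 = 0.553 / sqrt(2) = 0.39103005
u_B3 = 1.301 / sqrt(2) = 0.91994592
uc = sqrt(0.20789444^2 + 0.027352635^2 + 0.39103005^2 + 0.91994592^2) = 1.0213585
U = k * uc = 2 * 1.0213585
U = 2.0427

2.0427


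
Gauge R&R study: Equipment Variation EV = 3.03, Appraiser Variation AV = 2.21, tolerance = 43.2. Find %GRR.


GRR = sqrt(EV^2 + AV^2) = sqrt(3.03^2 + 2.21^2) = 3.7503333
%GRR = GRR / tol * 100 = 3.7503333 / 43.2 * 100
%GRR = 8.6813

8.6813


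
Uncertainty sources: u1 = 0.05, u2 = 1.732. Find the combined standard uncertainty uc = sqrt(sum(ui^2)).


uc = sqrt(0.05^2 + 1.732^2)
uc = sqrt(3.002324)
uc = 1.7327

1.7327


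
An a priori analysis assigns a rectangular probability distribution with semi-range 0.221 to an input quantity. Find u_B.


u_B = half_width / sqrt(3)
u_B = 0.221 / 1.7320508
u_B = 0.1276

0.1276


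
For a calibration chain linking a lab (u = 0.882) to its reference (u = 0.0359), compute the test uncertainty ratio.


TUR = u_lab / u_ref
= 0.882 / 0.0359
= 24.5682

24.5682


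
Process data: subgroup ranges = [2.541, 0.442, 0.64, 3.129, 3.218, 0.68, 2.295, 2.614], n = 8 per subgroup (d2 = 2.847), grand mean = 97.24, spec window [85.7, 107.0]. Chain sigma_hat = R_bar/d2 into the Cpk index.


R_bar = (2.541 + 0.442 + 0.64 + 3.129 + 3.218 + 0.68 + 2.295 + 2.614) / 8 = 1.944875
sigma = R_bar / d2 = 1.944875 / 2.847 = 0.68313137
Cp = (USL - LSL)/(6*sigma) = (107.0 - 85.7)/(6*0.68313137) = 5.1967
Cpu = (107.0 - 97.24)/(3*0.68313137) = 4.7624
Cpl = (97.24 - 85.7)/(3*0.68313137) = 5.6309
Cpk = min(Cpu, Cpl) = 4.7624

4.7624


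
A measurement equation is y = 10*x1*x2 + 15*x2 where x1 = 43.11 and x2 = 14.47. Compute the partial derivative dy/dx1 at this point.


y = 10*x1*x2 + 15*x2
dy/dx1 = 10*x2
Evaluate at x2 = 14.47: c1 = 10 * 14.47
c1 = 144.7000

144.7000


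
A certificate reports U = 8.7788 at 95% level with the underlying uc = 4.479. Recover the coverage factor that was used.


k = U / uc
k = 8.7788 / 4.479
k = 1.96

1.96


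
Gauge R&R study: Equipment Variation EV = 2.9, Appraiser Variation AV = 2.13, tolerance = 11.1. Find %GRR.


GRR = sqrt(EV^2 + AV^2) = sqrt(2.9^2 + 2.13^2) = 3.5981801
%GRR = GRR / tol * 100 = 3.5981801 / 11.1 * 100
%GRR = 32.4160

32.4160


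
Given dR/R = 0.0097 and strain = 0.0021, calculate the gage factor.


GF = (dR/R) / epsilon
= 0.0097 / 0.0021
= 4.6190

4.6190


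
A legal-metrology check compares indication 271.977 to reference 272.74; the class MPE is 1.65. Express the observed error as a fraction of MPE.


e = indication - reference = 271.977 - 272.74 = -0.7630
|e| = 0.7630
ratio = |e| / MPE = 0.7630 / 1.65
ratio = 0.4624

0.4624


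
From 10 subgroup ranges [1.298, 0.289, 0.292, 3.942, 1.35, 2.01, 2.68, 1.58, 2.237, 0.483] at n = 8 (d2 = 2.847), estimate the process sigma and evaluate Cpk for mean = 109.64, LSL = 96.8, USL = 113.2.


R_bar = (1.298 + 0.289 + 0.292 + 3.942 + 1.35 + 2.01 + 2.68 + 1.58 + 2.237 + 0.483) / 10 = 1.6161
sigma = R_bar / d2 = 1.6161 / 2.847 = 0.56765016
Cp = (USL - LSL)/(6*sigma) = (113.2 - 96.8)/(6*0.56765016) = 4.8152
Cpu = (113.2 - 109.64)/(3*0.56765016) = 2.0905
Cpl = (109.64 - 96.8)/(3*0.56765016) = 7.5399
Cpk = min(Cpu, Cpl) = 2.0905

2.0905


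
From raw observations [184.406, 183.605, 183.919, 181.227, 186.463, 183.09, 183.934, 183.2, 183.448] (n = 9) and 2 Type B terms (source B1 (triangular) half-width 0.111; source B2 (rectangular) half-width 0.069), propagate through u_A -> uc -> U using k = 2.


mean = (184.406 + 183.605 + 183.919 + 181.227 + 186.463 + 183.09 + 183.934 + 183.2 + 183.448) / 9 = 183.6991111
s = sqrt(sum((x - mean)^2)/(n-1)) = 1.3713895
u_A = s / sqrt(n) = 1.3713895 / sqrt(9) = 0.45712983
u_B1 = 0.111 / sqrt(6) = 0.04531556
u_B2 = 0.069 / sqrt(3) = 0.039837169
uc = sqrt(0.45712983^2 + 0.04531556^2 + 0.039837169^2) = 0.46109455
U = k * uc = 2 * 0.46109455
U = 0.9222

0.9222


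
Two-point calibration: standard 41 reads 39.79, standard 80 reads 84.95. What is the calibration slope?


slope = (y2 - y1) / (x2 - x1)
= (84.95 - 39.79) / (80 - 41)
= 45.1600 / 39
= 1.1579

1.1579


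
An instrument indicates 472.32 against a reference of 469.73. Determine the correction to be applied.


Correction = standard - reading
= 469.73 - 472.32
= -2.5900

-2.5900


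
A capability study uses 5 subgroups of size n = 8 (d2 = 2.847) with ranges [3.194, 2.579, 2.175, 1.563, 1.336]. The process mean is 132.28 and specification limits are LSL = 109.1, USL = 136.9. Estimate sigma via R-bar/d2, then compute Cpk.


R_bar = (3.194 + 2.579 + 2.175 + 1.563 + 1.336) / 5 = 2.1694
sigma = R_bar / d2 = 2.1694 / 2.847 = 0.76199508
Cp = (USL - LSL)/(6*sigma) = (136.9 - 109.1)/(6*0.76199508) = 6.0805
Cpu = (136.9 - 132.28)/(3*0.76199508) = 2.0210
Cpl = (132.28 - 109.1)/(3*0.76199508) = 10.1400
Cpk = min(Cpu, Cpl) = 2.0210

2.0210


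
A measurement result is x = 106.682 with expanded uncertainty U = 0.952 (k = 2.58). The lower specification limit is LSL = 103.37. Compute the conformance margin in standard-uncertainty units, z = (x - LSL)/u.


u = U / k = 0.952 / 2.58 = 0.36899225
margin = |LSL - x| = |103.37 - 106.682| = 3.312
z = margin / u = 3.312 / 0.36899225
z = 8.9758

8.9758


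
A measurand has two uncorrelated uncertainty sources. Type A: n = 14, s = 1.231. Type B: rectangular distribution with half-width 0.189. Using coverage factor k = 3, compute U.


u_A = s / sqrt(n) = 1.231 / sqrt(14) = 0.32899859
u_B = half_width / sqrt(3) = 0.189 / sqrt(3) = 0.1091192
uc = sqrt(u_A^2 + u_B^2) = sqrt(0.32899859^2 + 0.1091192^2) = 0.34662238
U = k * uc = 3 * 0.34662238
U = 1.0399

1.0399


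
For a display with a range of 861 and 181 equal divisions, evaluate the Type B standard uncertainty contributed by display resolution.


resolution = range / divisions
resolution = 861 / 181 = 4.7569061
u_res = resolution / (2*sqrt(3))
u_res = 4.7569061 / 3.4641016
u_res = 1.3732

1.3732


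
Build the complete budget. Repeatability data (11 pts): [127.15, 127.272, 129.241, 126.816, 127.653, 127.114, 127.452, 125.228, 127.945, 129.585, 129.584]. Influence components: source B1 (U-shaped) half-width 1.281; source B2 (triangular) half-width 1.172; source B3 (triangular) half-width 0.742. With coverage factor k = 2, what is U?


mean = (127.15 + 127.272 + 129.241 + 126.816 + 127.653 + 127.114 + 127.452 + 125.228 + 127.945 + 129.585 + 129.584) / 11 = 127.7309091
s = sqrt(sum((x - mean)^2)/(n-1)) = 1.3157474
u_A = s / sqrt(n) = 1.3157474 / sqrt(11) = 0.39671277
u_B1 = 1.281 / sqrt(2) = 0.90580379
u_B2 = 1.172 / sqrt(6) = 0.478467
u_B3 = 0.742 / sqrt(6) = 0.30292023
uc = sqrt(0.39671277^2 + 0.90580379^2 + 0.478467^2 + 0.30292023^2) = 1.1395406
U = k * uc = 2 * 1.1395406
U = 2.2791

2.2791


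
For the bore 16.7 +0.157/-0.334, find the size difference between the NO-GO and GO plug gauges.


GO = nominal - lower_tol (smallest hole = maximum material condition)
GO = 16.7 - 0.334 = 16.366
NO-GO = nominal + upper_tol (largest hole = least material condition)
NO-GO = 16.7 + 0.157 = 16.857
spread = NO-GO - GO = 16.857 - 16.366 = 0.4910

0.4910


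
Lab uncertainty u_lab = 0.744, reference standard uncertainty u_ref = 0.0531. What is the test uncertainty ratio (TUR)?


TUR = u_lab / u_ref
= 0.744 / 0.0531
= 14.0113

14.0113


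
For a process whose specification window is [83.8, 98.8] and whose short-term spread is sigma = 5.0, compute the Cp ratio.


Cp = (USL - LSL) / (6 * sigma)
= (98.8 - 83.8) / (6 * 5.0)
= 15.0000 / 30.0000
= 0.5000

0.5000


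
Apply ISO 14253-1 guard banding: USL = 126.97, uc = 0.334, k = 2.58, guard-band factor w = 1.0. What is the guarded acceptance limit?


U = k * uc = 2.58 * 0.334 = 0.86172
guard band g = w * U = 1.0 * 0.86172 = 0.86172
AL = USL - g = 126.97 - 0.86172
AL = 126.1083

126.1083


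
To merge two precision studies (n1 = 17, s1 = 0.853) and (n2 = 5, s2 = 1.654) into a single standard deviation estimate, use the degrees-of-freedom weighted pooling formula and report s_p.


s_p = sqrt(((n1-1)*s1^2 + (n2-1)*s2^2) / (n1+n2-2))
numerator = (17-1)*0.853^2 + (5-1)*1.654^2 = 11.641744 + 10.942864 = 22.584608
denominator = 17 + 5 - 2 = 20
s_p^2 = 22.584608 / 20 = 1.1292304
s_p = sqrt(1.1292304) = 1.0627

1.0627


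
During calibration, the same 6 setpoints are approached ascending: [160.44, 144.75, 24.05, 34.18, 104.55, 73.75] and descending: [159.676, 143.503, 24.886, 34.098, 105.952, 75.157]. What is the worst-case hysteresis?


|160.44 - 159.676| = 0.7640
|144.75 - 143.503| = 1.2470
|24.05 - 24.886| = 0.8360
|34.18 - 34.098| = 0.0820
|104.55 - 105.952| = 1.4020
|73.75 - 75.157| = 1.4070
hysteresis = max(diffs) = 1.4070

1.4070


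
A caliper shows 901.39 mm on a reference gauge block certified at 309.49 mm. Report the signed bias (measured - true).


Systematic error = measured - true
= 901.39 - 309.49
= 591.9000

591.9000


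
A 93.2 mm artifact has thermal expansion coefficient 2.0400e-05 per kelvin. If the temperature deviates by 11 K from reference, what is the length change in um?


dL = L * alpha * dT
= 93.2 * 2.0400e-05 * 11
= 0.0209141 mm
dL_um = 0.0209141 * 1000 = 20.9141 um

20.9141


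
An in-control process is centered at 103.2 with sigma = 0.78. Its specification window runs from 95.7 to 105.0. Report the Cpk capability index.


Cpu = (USL - mean) / (3*sigma) = (105.0 - 103.2) / (3*0.78) = 0.7692
Cpl = (mean - LSL) / (3*sigma) = (103.2 - 95.7) / (3*0.78) = 3.2051
Cpk = min(Cpu, Cpl) = 0.7692

0.7692


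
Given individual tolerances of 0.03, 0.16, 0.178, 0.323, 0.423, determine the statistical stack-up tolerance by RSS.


RSS = sqrt(0.03^2 + 0.16^2 + 0.178^2 + 0.323^2 + 0.423^2)
= sqrt(0.341442)
= 0.5843

0.5843


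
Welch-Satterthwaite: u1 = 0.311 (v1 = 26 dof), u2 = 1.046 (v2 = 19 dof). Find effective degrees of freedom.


uc = sqrt(u1^2 + u2^2) = sqrt(0.311^2 + 1.046^2) = 1.0912548
v_eff = uc^4 / (u1^4/v1 + u2^4/v2)
= 1.0912548^4 / (0.311^4/26 + 1.046^4/19)
= 1.4180929 / 0.063364533
v_eff = 22.3799

22.3799


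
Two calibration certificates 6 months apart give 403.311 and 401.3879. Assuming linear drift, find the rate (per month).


rate = (v2 - v1) / months
= (401.3879 - 403.311) / 6
= -1.9231 / 6
= -0.3205

-0.3205


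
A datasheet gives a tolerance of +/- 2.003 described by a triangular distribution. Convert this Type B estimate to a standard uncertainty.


u_B = half_width / sqrt(6)
u_B = 2.003 / 2.4494897
u_B = 0.8177

0.8177


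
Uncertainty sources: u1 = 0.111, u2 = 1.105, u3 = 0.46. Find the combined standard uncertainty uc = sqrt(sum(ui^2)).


uc = sqrt(0.111^2 + 1.105^2 + 0.46^2)
uc = sqrt(1.444946)
uc = 1.2021

1.2021


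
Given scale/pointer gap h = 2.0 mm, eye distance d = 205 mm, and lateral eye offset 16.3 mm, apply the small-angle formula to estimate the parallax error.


error = h * offset / d
= 2.0 * 16.3 / 205
= 0.1590

0.1590


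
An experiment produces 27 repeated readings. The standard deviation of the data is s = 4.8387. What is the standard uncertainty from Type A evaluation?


u_A = s / sqrt(n)
u_A = 4.8387 / sqrt(27)
u_A = 4.8387 / 5.1961524
u_A = 0.9312

0.9312


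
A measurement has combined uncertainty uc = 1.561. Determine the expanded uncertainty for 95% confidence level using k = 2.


U = k * uc
U = 2 * 1.561
U = 3.1220

3.1220


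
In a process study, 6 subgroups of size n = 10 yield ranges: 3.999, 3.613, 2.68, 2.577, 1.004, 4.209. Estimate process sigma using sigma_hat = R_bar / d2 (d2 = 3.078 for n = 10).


R_bar = (3.999 + 3.613 + 2.68 + 2.577 + 1.004 + 4.209) / 6
R_bar = 18.082 / 6 = 3.0136667
sigma_hat = R_bar / d2 = 3.0136667 / 3.078 = 0.9791

0.9791


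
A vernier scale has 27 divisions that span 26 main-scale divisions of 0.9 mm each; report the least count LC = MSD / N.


LC = MSD / n_div
= 0.9 / 27
= 0.0333

0.0333


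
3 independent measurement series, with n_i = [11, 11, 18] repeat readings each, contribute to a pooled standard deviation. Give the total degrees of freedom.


nu = sum_i (n_i - 1)
nu = ((11 - 1) + (11 - 1) + (18 - 1))
nu = 10 + 10 + 17
nu = 37

37


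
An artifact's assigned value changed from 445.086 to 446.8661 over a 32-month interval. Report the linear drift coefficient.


rate = (v2 - v1) / months
= (446.8661 - 445.086) / 32
= 1.7801 / 32
= 0.0556

0.0556


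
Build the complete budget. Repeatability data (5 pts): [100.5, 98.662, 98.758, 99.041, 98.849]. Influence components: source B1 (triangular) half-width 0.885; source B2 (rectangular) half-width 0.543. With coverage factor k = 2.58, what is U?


mean = (100.5 + 98.662 + 98.758 + 99.041 + 98.849) / 5 = 99.162
s = sqrt(sum((x - mean)^2)/(n-1)) = 0.76093199
u_A = s / sqrt(n) = 0.76093199 / sqrt(5) = 0.34029913
u_B1 = 0.885 / sqrt(6) = 0.36129974
u_B2 = 0.543 / sqrt(3) = 0.3135012
uc = sqrt(0.34029913^2 + 0.36129974^2 + 0.3135012^2) = 0.58704685
U = k * uc = 2.58 * 0.58704685
U = 1.5146

1.5146


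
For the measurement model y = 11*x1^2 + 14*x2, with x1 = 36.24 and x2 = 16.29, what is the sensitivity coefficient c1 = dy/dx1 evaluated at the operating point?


y = 11*x1^2 + 14*x2
dy/dx1 = 2*11*x1
Evaluate at x1 = 36.24: c1 = 22 * 36.24
c1 = 797.2800

797.2800


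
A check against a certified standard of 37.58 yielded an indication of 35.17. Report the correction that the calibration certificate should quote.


Correction = standard - reading
= 37.58 - 35.17
= 2.4100

2.4100


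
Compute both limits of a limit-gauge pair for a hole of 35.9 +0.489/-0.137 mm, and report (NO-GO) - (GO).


GO = nominal - lower_tol (smallest hole = maximum material condition)
GO = 35.9 - 0.137 = 35.763
NO-GO = nominal + upper_tol (largest hole = least material condition)
NO-GO = 35.9 + 0.489 = 36.389
spread = NO-GO - GO = 36.389 - 35.763 = 0.6260

0.6260


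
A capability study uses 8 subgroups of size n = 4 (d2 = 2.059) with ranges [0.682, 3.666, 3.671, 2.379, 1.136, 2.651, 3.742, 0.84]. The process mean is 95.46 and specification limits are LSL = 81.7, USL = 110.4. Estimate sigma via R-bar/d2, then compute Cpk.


R_bar = (0.682 + 3.666 + 3.671 + 2.379 + 1.136 + 2.651 + 3.742 + 0.84) / 8 = 2.345875
sigma = R_bar / d2 = 2.345875 / 2.059 = 1.1393273
Cp = (USL - LSL)/(6*sigma) = (110.4 - 81.7)/(6*1.1393273) = 4.1984
Cpu = (110.4 - 95.46)/(3*1.1393273) = 4.3710
Cpl = (95.46 - 81.7)/(3*1.1393273) = 4.0258
Cpk = min(Cpu, Cpl) = 4.0258

4.0258


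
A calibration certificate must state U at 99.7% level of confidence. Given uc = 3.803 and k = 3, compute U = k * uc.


U = k * uc
U = 3 * 3.803
U = 11.4090

11.4090


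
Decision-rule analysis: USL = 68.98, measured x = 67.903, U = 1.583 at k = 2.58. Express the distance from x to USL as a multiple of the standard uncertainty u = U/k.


u = U / k = 1.583 / 2.58 = 0.61356589
margin = |USL - x| = |68.98 - 67.903| = 1.077
z = margin / u = 1.077 / 0.61356589
z = 1.7553

1.7553


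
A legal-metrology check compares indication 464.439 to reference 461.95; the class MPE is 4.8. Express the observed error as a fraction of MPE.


e = indication - reference = 464.439 - 461.95 = 2.4890
|e| = 2.4890
ratio = |e| / MPE = 2.4890 / 4.8
ratio = 0.5185

0.5185


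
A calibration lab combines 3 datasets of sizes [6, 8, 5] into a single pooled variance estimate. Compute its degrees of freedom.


nu = sum_i (n_i - 1)
nu = ((6 - 1) + (8 - 1) + (5 - 1))
nu = 5 + 7 + 4
nu = 16

16


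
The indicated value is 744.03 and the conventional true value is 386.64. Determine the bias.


Systematic error = measured - true
= 744.03 - 386.64
= 357.3900

357.3900


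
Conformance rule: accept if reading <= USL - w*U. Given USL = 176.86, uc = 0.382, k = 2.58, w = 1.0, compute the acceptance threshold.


U = k * uc = 2.58 * 0.382 = 0.98556
guard band g = w * U = 1.0 * 0.98556 = 0.98556
AL = USL - g = 176.86 - 0.98556
AL = 175.8744

175.8744


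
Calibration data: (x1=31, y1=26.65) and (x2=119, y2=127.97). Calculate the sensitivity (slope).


slope = (y2 - y1) / (x2 - x1)
= (127.97 - 26.65) / (119 - 31)
= 101.3200 / 88
= 1.1514

1.1514


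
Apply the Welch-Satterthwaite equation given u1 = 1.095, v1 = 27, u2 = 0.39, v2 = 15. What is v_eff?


uc = sqrt(u1^2 + u2^2) = sqrt(1.095^2 + 0.39^2) = 1.162379
v_eff = uc^4 / (u1^4/v1 + u2^4/v2)
= 1.162379^4 / (1.095^4/27 + 0.39^4/15)
= 1.8255386 / 0.054788996
v_eff = 33.3194

33.3194


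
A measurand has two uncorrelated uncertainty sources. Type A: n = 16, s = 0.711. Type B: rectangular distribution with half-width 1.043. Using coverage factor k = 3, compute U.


u_A = s / sqrt(n) = 0.711 / sqrt(16) = 0.17775
u_B = half_width / sqrt(3) = 1.043 / sqrt(3) = 0.60217633
uc = sqrt(u_A^2 + u_B^2) = sqrt(0.17775^2 + 0.60217633^2) = 0.62786256
U = k * uc = 3 * 0.62786256
U = 1.8836

1.8836


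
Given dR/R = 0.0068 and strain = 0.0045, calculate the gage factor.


GF = (dR/R) / epsilon
= 0.0068 / 0.0045
= 1.5111

1.5111


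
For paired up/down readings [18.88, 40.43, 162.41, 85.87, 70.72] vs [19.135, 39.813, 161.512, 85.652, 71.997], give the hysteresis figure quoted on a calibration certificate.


|18.88 - 19.135| = 0.2550
|40.43 - 39.813| = 0.6170
|162.41 - 161.512| = 0.8980
|85.87 - 85.652| = 0.2180
|70.72 - 71.997| = 1.2770
hysteresis = max(diffs) = 1.2770

1.2770


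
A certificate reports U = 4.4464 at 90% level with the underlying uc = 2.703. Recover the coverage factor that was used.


k = U / uc
k = 4.4464 / 2.703
k = 1.645

1.645


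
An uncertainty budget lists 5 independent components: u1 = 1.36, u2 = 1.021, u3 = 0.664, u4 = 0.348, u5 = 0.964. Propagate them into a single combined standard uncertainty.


uc = sqrt(1.36^2 + 1.021^2 + 0.664^2 + 0.348^2 + 0.964^2)
uc = sqrt(4.383337)
uc = 2.0936

2.0936


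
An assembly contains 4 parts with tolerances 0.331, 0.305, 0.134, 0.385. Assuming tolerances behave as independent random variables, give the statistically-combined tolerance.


RSS = sqrt(0.331^2 + 0.305^2 + 0.134^2 + 0.385^2)
= sqrt(0.368767)
= 0.6073

0.6073


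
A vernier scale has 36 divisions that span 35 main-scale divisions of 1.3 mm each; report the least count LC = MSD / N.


LC = MSD / n_div
= 1.3 / 36
= 0.0361

0.0361


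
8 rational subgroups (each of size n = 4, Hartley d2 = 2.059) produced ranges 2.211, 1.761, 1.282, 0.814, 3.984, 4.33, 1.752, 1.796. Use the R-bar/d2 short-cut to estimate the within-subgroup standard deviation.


R_bar = (2.211 + 1.761 + 1.282 + 0.814 + 3.984 + 4.33 + 1.752 + 1.796) / 8
R_bar = 17.93 / 8 = 2.24125
sigma_hat = R_bar / d2 = 2.24125 / 2.059 = 1.0885

1.0885


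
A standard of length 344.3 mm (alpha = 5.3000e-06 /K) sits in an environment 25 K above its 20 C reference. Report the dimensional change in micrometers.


dL = L * alpha * dT
= 344.3 * 5.3000e-06 * 25
= 0.0456198 mm
dL_um = 0.0456198 * 1000 = 45.6198 um

45.6198


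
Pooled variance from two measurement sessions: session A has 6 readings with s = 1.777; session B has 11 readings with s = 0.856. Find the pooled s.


s_p = sqrt(((n1-1)*s1^2 + (n2-1)*s2^2) / (n1+n2-2))
numerator = (6-1)*1.777^2 + (11-1)*0.856^2 = 15.788645 + 7.32736 = 23.116005
denominator = 6 + 11 - 2 = 15
s_p^2 = 23.116005 / 15 = 1.541067
s_p = sqrt(1.541067) = 1.2414

1.2414


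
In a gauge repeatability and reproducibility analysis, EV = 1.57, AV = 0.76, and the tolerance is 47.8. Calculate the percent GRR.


GRR = sqrt(EV^2 + AV^2) = sqrt(1.57^2 + 0.76^2) = 1.7442764
%GRR = GRR / tol * 100 = 1.7442764 / 47.8 * 100
%GRR = 3.6491

3.6491


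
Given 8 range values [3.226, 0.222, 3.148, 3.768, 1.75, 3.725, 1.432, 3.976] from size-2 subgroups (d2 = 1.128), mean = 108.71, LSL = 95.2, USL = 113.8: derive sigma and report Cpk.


R_bar = (3.226 + 0.222 + 3.148 + 3.768 + 1.75 + 3.725 + 1.432 + 3.976) / 8 = 2.655875
sigma = R_bar / d2 = 2.655875 / 1.128 = 2.3544991
Cp = (USL - LSL)/(6*sigma) = (113.8 - 95.2)/(6*2.3544991) = 1.3166
Cpu = (113.8 - 108.71)/(3*2.3544991) = 0.7206
Cpl = (108.71 - 95.2)/(3*2.3544991) = 1.9127
Cpk = min(Cpu, Cpl) = 0.7206

0.7206


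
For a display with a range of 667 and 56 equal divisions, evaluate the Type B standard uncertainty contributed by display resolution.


resolution = range / divisions
resolution = 667 / 56 = 11.910714
u_res = resolution / (2*sqrt(3))
u_res = 11.910714 / 3.4641016
u_res = 3.4383

3.4383


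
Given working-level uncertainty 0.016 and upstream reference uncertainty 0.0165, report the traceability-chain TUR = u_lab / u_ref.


TUR = u_lab / u_ref
= 0.016 / 0.0165
= 0.9697

0.9697


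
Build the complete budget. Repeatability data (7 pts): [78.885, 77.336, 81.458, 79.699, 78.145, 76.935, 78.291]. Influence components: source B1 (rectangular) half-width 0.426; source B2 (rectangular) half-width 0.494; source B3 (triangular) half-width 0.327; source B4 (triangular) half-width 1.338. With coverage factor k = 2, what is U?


mean = (78.885 + 77.336 + 81.458 + 79.699 + 78.145 + 76.935 + 78.291) / 7 = 78.67842857
s = sqrt(sum((x - mean)^2)/(n-1)) = 1.5322402
u_A = s / sqrt(n) = 1.5322402 / sqrt(7) = 0.57913236
u_B1 = 0.426 / sqrt(3) = 0.24595121
u_B2 = 0.494 / sqrt(3) = 0.28521103
u_B3 = 0.327 / sqrt(6) = 0.13349719
u_B4 = 1.338 / sqrt(6) = 0.54623621
uc = sqrt(0.57913236^2 + 0.24595121^2 + 0.28521103^2 + 0.13349719^2 + 0.54623621^2) = 0.89074526
U = k * uc = 2 * 0.89074526
U = 1.7815

1.7815


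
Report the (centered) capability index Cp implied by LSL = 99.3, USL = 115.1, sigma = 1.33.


Cp = (USL - LSL) / (6 * sigma)
= (115.1 - 99.3) / (6 * 1.33)
= 15.8000 / 7.9800
= 1.9799

1.9799


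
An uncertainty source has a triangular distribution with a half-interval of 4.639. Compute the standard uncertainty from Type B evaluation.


u_B = half_width / sqrt(6)
u_B = 4.639 / 2.4494897
u_B = 1.8939

1.8939


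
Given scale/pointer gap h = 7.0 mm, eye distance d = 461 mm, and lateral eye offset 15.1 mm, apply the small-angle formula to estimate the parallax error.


error = h * offset / d
= 7.0 * 15.1 / 461
= 0.2293

0.2293


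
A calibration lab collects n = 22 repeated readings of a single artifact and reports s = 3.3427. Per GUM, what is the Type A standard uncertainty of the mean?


u_A = s / sqrt(n)
u_A = 3.3427 / sqrt(22)
u_A = 3.3427 / 4.6904158
u_A = 0.7127

0.7127


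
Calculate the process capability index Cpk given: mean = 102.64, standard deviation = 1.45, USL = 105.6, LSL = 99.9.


Cpu = (USL - mean) / (3*sigma) = (105.6 - 102.64) / (3*1.45) = 0.6805
Cpl = (mean - LSL) / (3*sigma) = (102.64 - 99.9) / (3*1.45) = 0.6299
Cpk = min(Cpu, Cpl) = 0.6299

0.6299


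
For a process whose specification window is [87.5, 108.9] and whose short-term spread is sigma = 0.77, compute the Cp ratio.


Cp = (USL - LSL) / (6 * sigma)
= (108.9 - 87.5) / (6 * 0.77)
= 21.4000 / 4.6200
= 4.6320

4.6320


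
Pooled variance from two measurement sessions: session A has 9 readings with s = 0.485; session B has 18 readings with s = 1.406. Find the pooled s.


s_p = sqrt(((n1-1)*s1^2 + (n2-1)*s2^2) / (n1+n2-2))
numerator = (9-1)*0.485^2 + (18-1)*1.406^2 = 1.8818 + 33.606212 = 35.488012
denominator = 9 + 18 - 2 = 25
s_p^2 = 35.488012 / 25 = 1.4195205
s_p = sqrt(1.4195205) = 1.1914

1.1914


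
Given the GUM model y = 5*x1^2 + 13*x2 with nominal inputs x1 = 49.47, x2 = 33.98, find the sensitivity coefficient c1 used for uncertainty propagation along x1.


y = 5*x1^2 + 13*x2
dy/dx1 = 2*5*x1
Evaluate at x1 = 49.47: c1 = 10 * 49.47
c1 = 494.7000

494.7000


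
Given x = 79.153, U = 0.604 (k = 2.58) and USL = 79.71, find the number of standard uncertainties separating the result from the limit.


u = U / k = 0.604 / 2.58 = 0.23410853
margin = |USL - x| = |79.71 - 79.153| = 0.557
z = margin / u = 0.557 / 0.23410853
z = 2.3792

2.3792


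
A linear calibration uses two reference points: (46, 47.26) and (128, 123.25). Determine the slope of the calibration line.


slope = (y2 - y1) / (x2 - x1)
= (123.25 - 47.26) / (128 - 46)
= 75.9900 / 82
= 0.9267

0.9267


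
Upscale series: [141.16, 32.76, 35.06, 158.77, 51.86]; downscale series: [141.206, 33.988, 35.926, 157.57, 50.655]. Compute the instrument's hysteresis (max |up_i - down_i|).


|141.16 - 141.206| = 0.0460
|32.76 - 33.988| = 1.2280
|35.06 - 35.926| = 0.8660
|158.77 - 157.57| = 1.2000
|51.86 - 50.655| = 1.2050
hysteresis = max(diffs) = 1.2280

1.2280


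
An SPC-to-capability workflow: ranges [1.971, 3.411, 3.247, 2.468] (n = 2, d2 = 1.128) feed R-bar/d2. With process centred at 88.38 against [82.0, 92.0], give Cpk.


R_bar = (1.971 + 3.411 + 3.247 + 2.468) / 4 = 2.77425
sigma = R_bar / d2 = 2.77425 / 1.128 = 2.4594415
Cp = (USL - LSL)/(6*sigma) = (92.0 - 82.0)/(6*2.4594415) = 0.6777
Cpu = (92.0 - 88.38)/(3*2.4594415) = 0.4906
Cpl = (88.38 - 82.0)/(3*2.4594415) = 0.8647
Cpk = min(Cpu, Cpl) = 0.4906

0.4906


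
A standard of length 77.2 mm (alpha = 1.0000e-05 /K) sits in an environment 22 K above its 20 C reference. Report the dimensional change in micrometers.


dL = L * alpha * dT
= 77.2 * 1.0000e-05 * 22
= 0.0169840 mm
dL_um = 0.0169840 * 1000 = 16.9840 um

16.9840


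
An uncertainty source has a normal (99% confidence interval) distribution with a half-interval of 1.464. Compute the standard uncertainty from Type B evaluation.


u_B = half_width / 2.576
u_B = 1.464 / 2.576
u_B = 0.5683

0.5683


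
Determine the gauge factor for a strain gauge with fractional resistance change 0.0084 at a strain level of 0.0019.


GF = (dR/R) / epsilon
= 0.0084 / 0.0019
= 4.4211

4.4211


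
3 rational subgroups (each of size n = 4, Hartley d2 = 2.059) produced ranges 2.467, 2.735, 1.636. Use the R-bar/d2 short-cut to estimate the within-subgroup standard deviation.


R_bar = (2.467 + 2.735 + 1.636) / 3
R_bar = 6.838 / 3 = 2.2793333
sigma_hat = R_bar / d2 = 2.2793333 / 2.059 = 1.1070

1.1070


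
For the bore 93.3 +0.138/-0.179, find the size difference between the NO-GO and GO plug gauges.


GO = nominal - lower_tol (smallest hole = maximum material condition)
GO = 93.3 - 0.179 = 93.121
NO-GO = nominal + upper_tol (largest hole = least material condition)
NO-GO = 93.3 + 0.138 = 93.438
spread = NO-GO - GO = 93.438 - 93.121 = 0.3170

0.3170


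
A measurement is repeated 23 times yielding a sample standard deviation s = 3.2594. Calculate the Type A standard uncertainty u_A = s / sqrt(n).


u_A = s / sqrt(n)
u_A = 3.2594 / sqrt(23)
u_A = 3.2594 / 4.7958315
u_A = 0.6796

0.6796


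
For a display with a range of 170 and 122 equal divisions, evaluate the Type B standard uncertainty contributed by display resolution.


resolution = range / divisions
resolution = 170 / 122 = 1.3934426
u_res = resolution / (2*sqrt(3))
u_res = 1.3934426 / 3.4641016
u_res = 0.4023

0.4023


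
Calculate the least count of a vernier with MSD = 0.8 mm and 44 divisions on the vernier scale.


LC = MSD / n_div
= 0.8 / 44
= 0.0182

0.0182


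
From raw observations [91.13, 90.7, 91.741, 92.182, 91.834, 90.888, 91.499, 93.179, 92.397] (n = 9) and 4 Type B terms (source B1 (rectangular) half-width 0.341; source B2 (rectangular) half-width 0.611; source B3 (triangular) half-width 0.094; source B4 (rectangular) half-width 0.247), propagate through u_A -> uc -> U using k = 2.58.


mean = (91.13 + 90.7 + 91.741 + 92.182 + 91.834 + 90.888 + 91.499 + 93.179 + 92.397) / 9 = 91.72777778
s = sqrt(sum((x - mean)^2)/(n-1)) = 0.78604322
u_A = s / sqrt(n) = 0.78604322 / sqrt(9) = 0.26201441
u_B1 = 0.341 / sqrt(3) = 0.19687644
u_B2 = 0.611 / sqrt(3) = 0.35276101
u_B3 = 0.094 / sqrt(6) = 0.038375339
u_B4 = 0.247 / sqrt(3) = 0.14260552
uc = sqrt(0.26201441^2 + 0.19687644^2 + 0.35276101^2 + 0.038375339^2 + 0.14260552^2) = 0.50364791
U = k * uc = 2.58 * 0.50364791
U = 1.2994

1.2994


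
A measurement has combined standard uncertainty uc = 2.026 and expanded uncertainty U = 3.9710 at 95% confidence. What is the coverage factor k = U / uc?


k = U / uc
k = 3.9710 / 2.026
k = 1.96

1.96


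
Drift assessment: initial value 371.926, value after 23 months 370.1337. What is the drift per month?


rate = (v2 - v1) / months
= (370.1337 - 371.926) / 23
= -1.7923 / 23
= -0.0779

-0.0779


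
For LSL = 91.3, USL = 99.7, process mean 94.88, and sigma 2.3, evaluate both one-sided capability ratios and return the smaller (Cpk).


Cpu = (USL - mean) / (3*sigma) = (99.7 - 94.88) / (3*2.3) = 0.6986
Cpl = (mean - LSL) / (3*sigma) = (94.88 - 91.3) / (3*2.3) = 0.5188
Cpk = min(Cpu, Cpl) = 0.5188

0.5188


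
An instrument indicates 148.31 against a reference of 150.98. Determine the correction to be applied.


Correction = standard - reading
= 150.98 - 148.31
= 2.6700

2.6700


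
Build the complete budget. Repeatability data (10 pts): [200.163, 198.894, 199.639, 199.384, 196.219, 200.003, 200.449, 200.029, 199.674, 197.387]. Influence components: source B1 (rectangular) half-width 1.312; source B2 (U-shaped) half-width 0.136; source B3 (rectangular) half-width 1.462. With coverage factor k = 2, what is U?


mean = (200.163 + 198.894 + 199.639 + 199.384 + 196.219 + 200.003 + 200.449 + 200.029 + 199.674 + 197.387) / 10 = 199.1841
s = sqrt(sum((x - mean)^2)/(n-1)) = 1.3554463
u_A = s / sqrt(n) = 1.3554463 / sqrt(10) = 0.42862976
u_B1 = 1.312 / sqrt(3) = 0.75748355
u_B2 = 0.136 / sqrt(2) = 0.096166522
u_B3 = 1.462 / sqrt(3) = 0.84408609
uc = sqrt(0.42862976^2 + 0.75748355^2 + 0.096166522^2 + 0.84408609^2) = 1.2162377
U = k * uc = 2 * 1.2162377
U = 2.4325

2.4325


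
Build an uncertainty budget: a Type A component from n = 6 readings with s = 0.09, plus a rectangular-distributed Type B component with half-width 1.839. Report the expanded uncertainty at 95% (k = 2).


u_A = s / sqrt(n) = 0.09 / sqrt(6) = 0.036742346
u_B = half_width / sqrt(3) = 1.839 / sqrt(3) = 1.0617471
uc = sqrt(u_A^2 + u_B^2) = sqrt(0.036742346^2 + 1.0617471^2) = 1.0623827
U = k * uc = 2 * 1.0623827
U = 2.1248

2.1248


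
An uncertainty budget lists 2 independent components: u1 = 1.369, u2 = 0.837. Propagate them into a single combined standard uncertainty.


uc = sqrt(1.369^2 + 0.837^2)
uc = sqrt(2.57473)
uc = 1.6046

1.6046


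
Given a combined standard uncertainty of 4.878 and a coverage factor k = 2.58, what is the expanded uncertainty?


U = k * uc
U = 2.58 * 4.878
U = 12.5852

12.5852


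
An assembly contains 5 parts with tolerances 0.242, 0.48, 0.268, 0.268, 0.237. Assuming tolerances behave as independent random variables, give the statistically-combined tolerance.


RSS = sqrt(0.242^2 + 0.48^2 + 0.268^2 + 0.268^2 + 0.237^2)
= sqrt(0.488781)
= 0.6991

0.6991


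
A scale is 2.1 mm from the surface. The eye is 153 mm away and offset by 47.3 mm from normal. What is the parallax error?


error = h * offset / d
= 2.1 * 47.3 / 153
= 0.6492

0.6492


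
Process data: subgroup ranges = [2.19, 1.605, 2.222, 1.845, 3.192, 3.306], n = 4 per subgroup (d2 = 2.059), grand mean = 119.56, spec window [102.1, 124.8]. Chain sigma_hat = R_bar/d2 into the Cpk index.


R_bar = (2.19 + 1.605 + 2.222 + 1.845 + 3.192 + 3.306) / 6 = 2.3933333
sigma = R_bar / d2 = 2.3933333 / 2.059 = 1.1623765
Cp = (USL - LSL)/(6*sigma) = (124.8 - 102.1)/(6*1.1623765) = 3.2548
Cpu = (124.8 - 119.56)/(3*1.1623765) = 1.5027
Cpl = (119.56 - 102.1)/(3*1.1623765) = 5.0070
Cpk = min(Cpu, Cpl) = 1.5027

1.5027
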